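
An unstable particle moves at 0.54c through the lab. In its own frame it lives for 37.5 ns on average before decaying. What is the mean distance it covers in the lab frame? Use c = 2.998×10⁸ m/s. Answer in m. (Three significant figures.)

7.21 m

β² = 0.2916, so γ = 1/√0.7084 = 1.1881.
Lab-frame lifetime: Δt = γτ = 1.1881 × 37.5 ns = 44.554 ns.
Distance: d = vΔt = 0.54 × 2.998×10⁸ m/s × 4.4554×10^-8 s = 7.21 m.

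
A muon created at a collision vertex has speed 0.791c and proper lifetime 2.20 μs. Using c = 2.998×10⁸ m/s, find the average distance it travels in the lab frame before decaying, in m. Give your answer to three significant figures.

With β = 0.791, γ = 1/√(1 − 0.791²) = 1/√0.374319 = 1.6345.
Lab-frame lifetime: Δt = γτ = 1.6345 × 2.20 μs = 3.5959 μs.
Distance: d = vΔt = 0.791 × 2.998×10⁸ m/s × 3.5959×10^-6 s = 853 m.

853 m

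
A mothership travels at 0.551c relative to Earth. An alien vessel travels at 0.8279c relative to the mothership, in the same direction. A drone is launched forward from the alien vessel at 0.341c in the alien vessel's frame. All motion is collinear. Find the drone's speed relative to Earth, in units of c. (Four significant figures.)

First combine the drone and alien vessel (S''→S'): u₁ = (0.341 + 0.8279)/(1 + 0.341×0.8279) = 1.1689/1.2823139 = 0.91156.
Then combine with the mothership (S'→S): u = (0.91156 + 0.551)/(1 + 0.91156×0.551) = 1.46256/1.50226956 = 0.97357.

0.9736c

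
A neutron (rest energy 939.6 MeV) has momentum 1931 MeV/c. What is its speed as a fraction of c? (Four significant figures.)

pc/(mc²) = 1931/939.6 = 2.0551 = βγ = β/√(1−β²).
So β² = x²/(1 + x²) with x = 2.0551: x² = 4.22344, β² = 4.22344/5.22344 = 0.808555, β = 0.8992.

0.8992c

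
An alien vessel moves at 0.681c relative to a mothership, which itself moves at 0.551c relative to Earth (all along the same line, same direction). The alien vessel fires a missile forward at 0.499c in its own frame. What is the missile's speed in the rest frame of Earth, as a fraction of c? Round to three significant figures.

Apply u = (u'+v)/(1+u'v) twice. Missile in the mothership frame: (0.499+0.681)/(1+0.499·0.681) = 1.18/1.339819 = 0.88072c.
That velocity, transformed to the rest frame of Earth: (0.88072+0.551)/(1+0.88072·0.551) = 1.43172/1.48527672 = 0.96394c.

0.964c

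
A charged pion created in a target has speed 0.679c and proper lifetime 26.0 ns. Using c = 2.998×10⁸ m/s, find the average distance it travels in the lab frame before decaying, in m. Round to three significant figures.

7.21 m

Lorentz factor: γ = (1 − 0.461041)^(−1/2) = 1.3621.
Lab-frame lifetime: Δt = γτ = 1.3621 × 26.0 ns = 35.415 ns.
Distance: d = vΔt = 0.679 × 2.998×10⁸ m/s × 3.5415×10^-8 s = 7.21 m.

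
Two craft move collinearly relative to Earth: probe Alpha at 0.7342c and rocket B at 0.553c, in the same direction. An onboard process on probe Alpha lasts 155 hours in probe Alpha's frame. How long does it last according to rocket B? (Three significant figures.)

Transform probe Alpha's velocity into rocket B's frame: (0.7342 − 0.553)/(1 − 0.7342·0.553) = 0.1812/0.5939874, so the relative speed is 0.30506c.
At |u| = 0.30506c, γ = (1 − 0.0930616)^(−1/2) = 1.0501.
Probe Alpha's interval is proper; time dilation gives Δt_B = γΔτ = 1.0501 × 155 hours = 163 hours.

163 hours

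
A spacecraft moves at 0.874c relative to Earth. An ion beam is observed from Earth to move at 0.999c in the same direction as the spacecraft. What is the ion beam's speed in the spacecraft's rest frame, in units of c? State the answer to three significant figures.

0.985c

Transform to the spacecraft's frame: u' = (u − v)/(1 − uv/c²).
u' = (0.999 − 0.874)/(1 − 0.999×0.874) = 0.125/0.126874 = 0.98523.
Speed in the spacecraft's frame: 0.985c (in the same direction).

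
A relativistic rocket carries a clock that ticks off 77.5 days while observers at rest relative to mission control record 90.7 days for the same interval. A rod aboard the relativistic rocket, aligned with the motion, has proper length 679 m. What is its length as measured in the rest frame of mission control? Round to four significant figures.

580.2 m

From Δt = γΔτ: γ = 90.7/77.5 = 1.17032.
L = L₀/γ = 679/1.17032 = 580.2 m.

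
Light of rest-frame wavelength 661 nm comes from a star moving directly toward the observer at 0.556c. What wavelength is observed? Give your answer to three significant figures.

Relativistic Doppler for wavelength: λ_obs = λ_src · √((1−β)/(1+β)).
With β = 0.556: factor = √(0.444/1.556) = 0.53418.
λ_obs = 661 × 0.53418 = 353 nm.

353 nm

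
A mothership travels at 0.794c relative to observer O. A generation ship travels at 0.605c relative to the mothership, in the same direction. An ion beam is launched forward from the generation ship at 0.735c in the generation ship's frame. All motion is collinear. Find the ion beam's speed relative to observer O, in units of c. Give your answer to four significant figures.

0.9914c

Apply u = (u'+v)/(1+u'v) twice. Ion beam in the mothership frame: (0.735+0.605)/(1+0.735·0.605) = 1.34/1.444675 = 0.92754c.
That velocity, transformed to the rest frame of observer O: (0.92754+0.794)/(1+0.92754·0.794) = 1.72154/1.73646676 = 0.9914c.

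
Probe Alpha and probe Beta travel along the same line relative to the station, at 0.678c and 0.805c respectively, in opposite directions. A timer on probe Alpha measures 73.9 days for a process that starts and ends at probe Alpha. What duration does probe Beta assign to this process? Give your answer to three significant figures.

The velocity of probe Alpha relative to probe Beta is (0.678 + 0.805)c / (1 + 0.678×0.805) = 0.95938c; relative speed 0.95938c.
At |u| = 0.95938c, γ = (1 − 0.92041)^(−1/2) = 3.5446.
The clock on probe Alpha records proper time, so probe Beta measures Δt = γΔτ = 3.5446 × 73.9 = 262 days.

262 days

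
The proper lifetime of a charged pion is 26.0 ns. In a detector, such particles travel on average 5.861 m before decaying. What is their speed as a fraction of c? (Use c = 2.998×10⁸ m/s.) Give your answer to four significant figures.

0.6010c

Let x = d/(cτ) = 5.861 m / (2.998×10⁸ m/s × 2.600×10^-8 s) = 0.75191. Since d = βγcτ, x = βγ = β/√(1−β²).
Solving: β² = x²/(1+x²) = 0.565369/1.565369 = 0.361173, so β = 0.6010.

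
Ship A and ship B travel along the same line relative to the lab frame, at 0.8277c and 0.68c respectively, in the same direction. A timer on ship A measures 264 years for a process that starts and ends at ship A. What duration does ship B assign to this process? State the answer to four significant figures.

280.5 years

Transform ship A's velocity into ship B's frame: (0.8277 − 0.68)/(1 − 0.8277·0.68) = 0.1477/0.437164, so the relative speed is 0.33786c.
γ for this relative speed: γ = 1/√(1 − 0.114149) = 1.0625.
Ship A's interval is proper; time dilation gives Δt_B = γΔτ = 1.0625 × 264 years = 280.5 years.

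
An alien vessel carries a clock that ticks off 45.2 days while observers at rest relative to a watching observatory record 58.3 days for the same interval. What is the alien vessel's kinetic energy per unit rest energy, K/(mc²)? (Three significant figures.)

γ = Δt/Δτ = 58.3/45.2 = 1.28982.
K/(mc²) = γ − 1 = 1.28982 − 1 = 0.290.

0.290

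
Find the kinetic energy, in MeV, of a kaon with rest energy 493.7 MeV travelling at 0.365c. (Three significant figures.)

36.6 MeV

Lorentz factor: γ = (1 − 0.133225)^(−1/2) = 1.074105.
Kinetic energy: K = (γ − 1)mc² = (1.074105 − 1) × 493.7 MeV = 0.074105 × 493.7 = 36.6 MeV.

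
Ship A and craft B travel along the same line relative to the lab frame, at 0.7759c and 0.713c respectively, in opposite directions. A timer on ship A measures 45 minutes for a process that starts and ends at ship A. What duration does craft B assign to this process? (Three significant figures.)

158 minutes

Transform ship A's velocity into craft B's frame: (0.7759 + 0.713)/(1 + 0.7759·0.713) = 1.4889/1.5532167, so the relative speed is 0.95859c.
At |u| = 0.95859c, γ = (1 − 0.918895)^(−1/2) = 3.5114.
Ship A's interval is proper; time dilation gives Δt_B = γΔτ = 3.5114 × 45 minutes = 158 minutes.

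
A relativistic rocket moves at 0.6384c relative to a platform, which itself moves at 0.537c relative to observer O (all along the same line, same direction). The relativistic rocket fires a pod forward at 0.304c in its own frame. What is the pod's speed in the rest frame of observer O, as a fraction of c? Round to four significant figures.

0.9315c

Compose velocities in two stages. Stage 1 (into S'): u₁ = (0.304+0.6384)/(1+0.304×0.6384) = 0.78923.
Stage 2 (into S): u = (0.78923+0.537)/(1+0.78923×0.537) = 0.93146, so the speed is 0.9315c.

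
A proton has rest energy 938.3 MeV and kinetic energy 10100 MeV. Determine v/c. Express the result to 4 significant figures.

γ = 1 + K/(mc²) = 1 + 10100/938.3 = 11.764.
β = √(1 − 1/γ²) = √(1 − 0.00722587) = √0.99277413 = 0.9964.

0.9964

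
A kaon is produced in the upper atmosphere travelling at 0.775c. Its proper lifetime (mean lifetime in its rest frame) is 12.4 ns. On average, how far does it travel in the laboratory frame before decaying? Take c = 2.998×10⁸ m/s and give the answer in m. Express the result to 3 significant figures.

4.56 m

With β = 0.775, γ = 1/√(1 − 0.775²) = 1/√0.399375 = 1.5824.
Lab-frame lifetime: Δt = γτ = 1.5824 × 12.4 ns = 19.622 ns.
Distance: d = vΔt = 0.775 × 2.998×10⁸ m/s × 1.9622×10^-8 s = 4.56 m.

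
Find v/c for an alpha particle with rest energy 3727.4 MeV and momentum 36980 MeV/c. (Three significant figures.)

0.995

pc/(mc²) = 36980/3727.4 = 9.9211 = βγ = β/√(1−β²).
So β² = x²/(1 + x²) with x = 9.9211: x² = 98.4282, β² = 98.4282/99.4282 = 0.989942, β = 0.995.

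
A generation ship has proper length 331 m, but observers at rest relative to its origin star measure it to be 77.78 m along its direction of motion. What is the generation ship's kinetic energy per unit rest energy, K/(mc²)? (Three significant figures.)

γ = L₀/L = 331/77.78 = 4.25559.
Since K = (γ−1)mc², K/(mc²) = 4.25559 − 1 = 3.26.

3.26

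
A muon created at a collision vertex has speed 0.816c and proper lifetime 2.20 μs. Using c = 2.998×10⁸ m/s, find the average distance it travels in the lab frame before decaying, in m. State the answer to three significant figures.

931 m

γ = 1/√(1 − β²) = 1/√(1 − 0.665856) = 1/√0.334144 = 1/0.578052 = 1.7299.
Lab-frame lifetime: Δt = γτ = 1.7299 × 2.20 μs = 3.8058 μs.
Distance: d = vΔt = 0.816 × 2.998×10⁸ m/s × 3.8058×10^-6 s = 931 m.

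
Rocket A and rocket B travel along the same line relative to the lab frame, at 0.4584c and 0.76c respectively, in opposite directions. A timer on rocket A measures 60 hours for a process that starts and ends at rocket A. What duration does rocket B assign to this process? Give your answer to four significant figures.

140.1 hours

Speed of rocket A in rocket B's frame: u = (v_A + v_B)/(1 + v_A v_B/c²) = (0.4584 + 0.76)/(1 + 0.4584×0.76) = 1.2184/1.348384 = 0.9036; |u| = 0.9036c.
γ for this relative speed: γ = 1/√(1 − 0.816493) = 2.3344.
The clock on rocket A records proper time, so rocket B measures Δt = γΔτ = 2.3344 × 60 = 140.1 hours.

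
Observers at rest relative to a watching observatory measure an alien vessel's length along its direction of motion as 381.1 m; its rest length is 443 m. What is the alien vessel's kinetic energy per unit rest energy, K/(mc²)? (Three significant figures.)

0.162

γ = L₀/L = 443/381.1 = 1.16242.
K/(mc²) = γ − 1 = 1.16242 − 1 = 0.162.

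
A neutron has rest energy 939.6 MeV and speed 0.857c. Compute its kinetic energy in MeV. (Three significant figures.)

884 MeV

β² = 0.734449, so γ = 1/√0.265551 = 1.94056.
Kinetic energy: K = (γ − 1)mc² = (1.94056 − 1) × 939.6 MeV = 0.94056 × 939.6 = 884 MeV.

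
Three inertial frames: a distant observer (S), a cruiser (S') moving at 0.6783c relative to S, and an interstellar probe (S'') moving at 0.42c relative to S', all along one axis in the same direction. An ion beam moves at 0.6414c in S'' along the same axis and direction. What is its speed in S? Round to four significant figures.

Apply u = (u'+v)/(1+u'v) twice. Ion beam in the cruiser frame: (0.6414+0.42)/(1+0.6414·0.42) = 1.0614/1.269388 = 0.83615c.
That velocity, transformed to the rest frame of a distant observer: (0.83615+0.6783)/(1+0.83615·0.6783) = 1.51445/1.567160545 = 0.96637c.

0.9664c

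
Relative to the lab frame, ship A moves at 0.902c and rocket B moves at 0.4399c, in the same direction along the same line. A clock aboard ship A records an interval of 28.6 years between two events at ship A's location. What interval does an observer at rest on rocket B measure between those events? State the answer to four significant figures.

44.50 years

Speed of ship A in rocket B's frame: u = (v_A − v_B)/(1 − v_A v_B/c²) = (0.902 − 0.4399)/(1 − 0.902×0.4399) = 0.4621/0.6032102 = 0.76607; |u| = 0.76607c.
At |u| = 0.76607c, γ = (1 − 0.586863)^(−1/2) = 1.5558.
Ship A's interval is proper; time dilation gives Δt_B = γΔτ = 1.5558 × 28.6 years = 44.50 years.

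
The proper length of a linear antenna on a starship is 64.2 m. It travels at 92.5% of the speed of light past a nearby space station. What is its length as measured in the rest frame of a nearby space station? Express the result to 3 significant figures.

β² = 0.855625, so γ = 1/√0.144375 = 2.6318.
Length contraction: L = L₀/γ = 64.2/2.6318 = 24.4 m.

24.4 m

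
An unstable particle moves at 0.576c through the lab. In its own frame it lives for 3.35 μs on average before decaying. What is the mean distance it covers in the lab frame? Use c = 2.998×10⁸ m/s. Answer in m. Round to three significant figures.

708 m

Lorentz factor: γ = (1 − 0.331776)^(−1/2) = 1.2233.
Lab-frame lifetime: Δt = γτ = 1.2233 × 3.35 μs = 4.0981 μs.
Distance: d = vΔt = 0.576 × 2.998×10⁸ m/s × 4.0981×10^-6 s = 708 m.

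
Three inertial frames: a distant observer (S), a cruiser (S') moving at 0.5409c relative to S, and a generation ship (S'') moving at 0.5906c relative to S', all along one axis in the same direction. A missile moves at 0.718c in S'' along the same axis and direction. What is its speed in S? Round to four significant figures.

Compose velocities in two stages. Stage 1 (into S'): u₁ = (0.718+0.5906)/(1+0.718×0.5906) = 0.91893.
Stage 2 (into S): u = (0.91893+0.5409)/(1+0.91893×0.5409) = 0.97514, so the speed is 0.9751c.

0.9751c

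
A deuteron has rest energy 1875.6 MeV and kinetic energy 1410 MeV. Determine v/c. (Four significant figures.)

γ = 1 + K/(mc²) = 1 + 1410/1875.6 = 1.7518.
β = √(1 − 1/γ²) = √(1 − 0.32586) = √0.67414 = 0.8211.

0.8211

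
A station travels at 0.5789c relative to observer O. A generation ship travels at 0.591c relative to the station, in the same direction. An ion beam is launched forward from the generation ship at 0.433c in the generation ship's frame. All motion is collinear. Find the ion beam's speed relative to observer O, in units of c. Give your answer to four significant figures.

Compose velocities in two stages. Stage 1 (into S'): u₁ = (0.433+0.591)/(1+0.433×0.591) = 0.81535.
Stage 2 (into S): u = (0.81535+0.5789)/(1+0.81535×0.5789) = 0.94718, so the speed is 0.9472c.

0.9472c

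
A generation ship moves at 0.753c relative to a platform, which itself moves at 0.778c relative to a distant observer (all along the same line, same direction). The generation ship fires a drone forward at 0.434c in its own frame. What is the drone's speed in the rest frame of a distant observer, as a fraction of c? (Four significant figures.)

0.9862c

Apply u = (u'+v)/(1+u'v) twice. Drone in the platform frame: (0.434+0.753)/(1+0.434·0.753) = 1.187/1.326802 = 0.89463c.
That velocity, transformed to the rest frame of a distant observer: (0.89463+0.778)/(1+0.89463·0.778) = 1.67263/1.69602214 = 0.98621c.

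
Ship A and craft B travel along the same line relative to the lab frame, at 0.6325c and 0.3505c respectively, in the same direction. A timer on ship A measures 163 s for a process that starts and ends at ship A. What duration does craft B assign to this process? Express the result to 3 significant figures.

Transform ship A's velocity into craft B's frame: (0.6325 − 0.3505)/(1 − 0.6325·0.3505) = 0.282/0.77830875, so the relative speed is 0.36232c.
γ for this relative speed: γ = 1/√(1 − 0.131276) = 1.0729.
Ship A's interval is proper; time dilation gives Δt_B = γΔτ = 1.0729 × 163 s = 175 s.

175 s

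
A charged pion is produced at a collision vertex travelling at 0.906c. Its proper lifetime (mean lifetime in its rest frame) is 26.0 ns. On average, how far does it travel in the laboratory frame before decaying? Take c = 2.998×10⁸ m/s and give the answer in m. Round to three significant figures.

16.7 m

γ = 1/√(1 − β²) = 1/√(1 − 0.820836) = 1/√0.179164 = 1/0.423278 = 2.3625.
Lab-frame lifetime: Δt = γτ = 2.3625 × 26.0 ns = 61.425 ns.
Distance: d = vΔt = 0.906 × 2.998×10⁸ m/s × 6.1425×10^-8 s = 16.7 m.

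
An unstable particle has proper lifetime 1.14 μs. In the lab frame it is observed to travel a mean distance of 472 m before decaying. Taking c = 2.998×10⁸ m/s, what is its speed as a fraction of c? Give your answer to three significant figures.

0.810c

Lab distance = (lab lifetime)·v = γτ·βc, so βγ = d/(cτ) = 472.0/(2.998×10⁸ × 1.140×10^-6) = 1.381.
With βγ = 1.381: γ² = 1 + (βγ)² = 2.90716, and β = (βγ)/γ = 1.381/1.70504 = 0.810.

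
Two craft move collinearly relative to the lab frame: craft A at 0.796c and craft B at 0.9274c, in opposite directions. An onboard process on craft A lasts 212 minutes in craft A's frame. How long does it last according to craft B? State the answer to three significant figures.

Transform craft A's velocity into craft B's frame: (0.796 + 0.9274)/(1 + 0.796·0.9274) = 1.7234/1.7382104, so the relative speed is 0.99148c.
γ for this relative speed: γ = 1/√(1 − 0.983033) = 7.6771.
Craft A's interval is proper; time dilation gives Δt_B = γΔτ = 7.6771 × 212 minutes = 1630 minutes.

1630 minutes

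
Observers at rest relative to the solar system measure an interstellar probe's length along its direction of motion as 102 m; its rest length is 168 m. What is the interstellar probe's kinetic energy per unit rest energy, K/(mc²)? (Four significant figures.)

0.6471

γ = L₀/L = 168/102 = 1.64706.
Since K = (γ−1)mc², K/(mc²) = 1.64706 − 1 = 0.6471.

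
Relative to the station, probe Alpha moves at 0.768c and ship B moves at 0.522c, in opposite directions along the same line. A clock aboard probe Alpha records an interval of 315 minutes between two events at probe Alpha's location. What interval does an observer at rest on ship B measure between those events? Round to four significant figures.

807.8 minutes

The velocity of probe Alpha relative to ship B is (0.768 + 0.522)c / (1 + 0.768×0.522) = 0.92084c; relative speed 0.92084c.
γ for this relative speed: γ = 1/√(1 − 0.847946) = 2.5645.
The clock on probe Alpha records proper time, so ship B measures Δt = γΔτ = 2.5645 × 315 = 807.8 minutes.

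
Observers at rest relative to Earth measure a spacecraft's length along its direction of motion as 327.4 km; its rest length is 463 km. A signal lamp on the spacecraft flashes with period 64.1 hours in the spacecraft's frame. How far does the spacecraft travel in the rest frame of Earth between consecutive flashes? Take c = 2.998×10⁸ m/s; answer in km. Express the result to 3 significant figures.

6.92×10^10 km

γ = L₀/L = 463/327.4 = 1.41417.
β = √(1 − 1/γ²) = 0.70708. Lab-frame period = γτ = 1.41417×64.1 hours = 90.648 hours. Distance = βc × γτ = 0.70708 × 2.998×10⁸ m/s × 326332.8 s = 6.9177×10^13 m = 6.92×10^10 km.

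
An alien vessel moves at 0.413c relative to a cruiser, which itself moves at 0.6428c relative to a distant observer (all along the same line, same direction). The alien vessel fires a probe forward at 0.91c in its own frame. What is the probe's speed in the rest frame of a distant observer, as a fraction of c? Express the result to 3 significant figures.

0.992c

First combine the probe and alien vessel (S''→S'): u₁ = (0.91 + 0.413)/(1 + 0.91×0.413) = 1.323/1.37583 = 0.9616.
Then combine with the cruiser (S'→S): u = (0.9616 + 0.6428)/(1 + 0.9616×0.6428) = 1.6044/1.61811648 = 0.99152.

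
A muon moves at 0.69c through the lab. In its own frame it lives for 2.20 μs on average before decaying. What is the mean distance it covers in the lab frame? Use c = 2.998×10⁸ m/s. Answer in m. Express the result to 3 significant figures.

629 m

β² = 0.4761, so γ = 1/√0.5239 = 1.3816.
Lab-frame lifetime: Δt = γτ = 1.3816 × 2.20 μs = 3.0395 μs.
Distance: d = vΔt = 0.69 × 2.998×10⁸ m/s × 3.0395×10^-6 s = 629 m.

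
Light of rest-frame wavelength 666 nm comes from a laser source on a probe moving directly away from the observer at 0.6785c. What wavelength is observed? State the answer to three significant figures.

1520 nm

Relativistic Doppler for wavelength: λ_obs = λ_src · √((1+β)/(1−β)).
With β = 0.6785: factor = √(1.6785/0.3215) = 2.2849.
λ_obs = 666 × 2.2849 = 1520 nm.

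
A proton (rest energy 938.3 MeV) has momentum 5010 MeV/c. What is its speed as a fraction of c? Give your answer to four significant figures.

0.9829c

βγ = pc/(mc²) = 5010/938.3 = 5.3394.
Since γ² = 1 + (βγ)² = 29.5092, γ = √29.5092 = 5.43224, and β = (βγ)/γ = 5.3394/5.43224 = 0.9829.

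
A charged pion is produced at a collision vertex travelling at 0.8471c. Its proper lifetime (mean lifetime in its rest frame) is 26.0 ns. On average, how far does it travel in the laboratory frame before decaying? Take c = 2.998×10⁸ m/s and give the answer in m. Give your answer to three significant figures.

12.4 m

Lorentz factor: γ = (1 − 0.71757841)^(−1/2) = 1.8817.
Lab-frame lifetime: Δt = γτ = 1.8817 × 26.0 ns = 48.924 ns.
Distance: d = vΔt = 0.8471 × 2.998×10⁸ m/s × 4.8924×10^-8 s = 12.4 m.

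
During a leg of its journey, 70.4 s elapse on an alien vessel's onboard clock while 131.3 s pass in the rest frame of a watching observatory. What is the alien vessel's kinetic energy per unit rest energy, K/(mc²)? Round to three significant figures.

0.865

The time-dilation ratio gives γ = 131.3/70.4 = 1.86506.
Since K = (γ−1)mc², K/(mc²) = 1.86506 − 1 = 0.865.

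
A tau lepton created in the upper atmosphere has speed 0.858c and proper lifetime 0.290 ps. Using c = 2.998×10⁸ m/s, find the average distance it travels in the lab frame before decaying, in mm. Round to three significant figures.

γ = 1/√(1 − β²) = 1/√(1 − 0.736164) = 1/√0.263836 = 1/0.51365 = 1.9469.
Lab-frame lifetime: Δt = γτ = 1.9469 × 0.290 ps = 0.5646 ps.
Distance: d = vΔt = 0.858 × 2.998×10⁸ m/s × 5.6460×10^-13 s = 1.45×10^-4 m = 0.145 mm.

0.145 mm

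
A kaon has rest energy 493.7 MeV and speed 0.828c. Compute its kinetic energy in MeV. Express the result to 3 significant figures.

Lorentz factor: γ = (1 − 0.685584)^(−1/2) = 1.7834.
Kinetic energy: K = (γ − 1)mc² = (1.7834 − 1) × 493.7 MeV = 0.7834 × 493.7 = 387 MeV.

387 MeV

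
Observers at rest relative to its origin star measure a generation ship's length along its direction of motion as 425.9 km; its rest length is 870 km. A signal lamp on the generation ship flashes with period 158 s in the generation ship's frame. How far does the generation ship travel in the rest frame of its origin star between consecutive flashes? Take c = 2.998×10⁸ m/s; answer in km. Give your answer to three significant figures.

8.44×10^7 km

From L = L₀/γ: γ = 870/425.9 = 2.04273.
β = √(1 − 1/γ²) = 0.87198. Lab-frame period = γτ = 2.04273×158 s = 322.75 s. Distance = βc × γτ = 0.87198 × 2.998×10⁸ m/s × 322.75 s = 8.4373×10^10 m = 8.44×10^7 km.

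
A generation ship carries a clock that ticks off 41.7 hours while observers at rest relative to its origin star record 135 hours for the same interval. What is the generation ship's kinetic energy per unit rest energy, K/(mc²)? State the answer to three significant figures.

2.24

The time-dilation ratio gives γ = 135/41.7 = 3.23741.
Since K = (γ−1)mc², K/(mc²) = 3.23741 − 1 = 2.24.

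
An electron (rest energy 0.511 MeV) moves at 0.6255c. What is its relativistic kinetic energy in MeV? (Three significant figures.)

With β = 0.6255, γ = 1/√(1 − 0.6255²) = 1/√0.60874975 = 1.28168.
Kinetic energy: K = (γ − 1)mc² = (1.28168 − 1) × 0.511 MeV = 0.28168 × 0.511 = 0.144 MeV.

0.144 MeV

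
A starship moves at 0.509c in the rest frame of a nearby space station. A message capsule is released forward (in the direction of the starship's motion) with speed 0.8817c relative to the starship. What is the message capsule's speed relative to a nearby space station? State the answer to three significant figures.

In units of c, u = (u' + v)/(1 + u'v) with u' = 0.8817 and v = 0.509.
Numerator: 0.8817 + 0.509 = 1.3907. Denominator: 1 + (0.8817)(0.509) = 1.4487853.
u = 1.3907/1.4487853 = 0.95991, so the speed is 0.960c.

0.960c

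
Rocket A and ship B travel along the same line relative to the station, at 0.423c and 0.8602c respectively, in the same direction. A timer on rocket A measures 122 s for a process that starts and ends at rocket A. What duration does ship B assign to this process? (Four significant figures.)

168.0 s

The velocity of rocket A relative to ship B is (0.423 − 0.8602)c / (1 − 0.423×0.8602) = −0.68728c; relative speed 0.68728c.
At |u| = 0.68728c, γ = (1 − 0.472354)^(−1/2) = 1.3767.
The clock on rocket A records proper time, so ship B measures Δt = γΔτ = 1.3767 × 122 = 168.0 s.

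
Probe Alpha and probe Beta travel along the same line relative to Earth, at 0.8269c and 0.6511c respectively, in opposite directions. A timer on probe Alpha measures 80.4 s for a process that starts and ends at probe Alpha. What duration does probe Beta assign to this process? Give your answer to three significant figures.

290 s

Speed of probe Alpha in probe Beta's frame: u = (v_A + v_B)/(1 + v_A v_B/c²) = (0.8269 + 0.6511)/(1 + 0.8269×0.6511) = 1.478/1.53839459 = 0.96074; |u| = 0.96074c.
At |u| = 0.96074c, γ = (1 − 0.923021)^(−1/2) = 3.6042.
Probe Alpha's interval is proper; time dilation gives Δt_B = γΔτ = 3.6042 × 80.4 s = 290 s.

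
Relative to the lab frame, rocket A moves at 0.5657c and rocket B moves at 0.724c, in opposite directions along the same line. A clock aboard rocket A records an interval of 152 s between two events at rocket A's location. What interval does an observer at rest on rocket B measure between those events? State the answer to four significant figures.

The velocity of rocket A relative to rocket B is (0.5657 + 0.724)c / (1 + 0.5657×0.724) = 0.91496c; relative speed 0.91496c.
At |u| = 0.91496c, γ = (1 − 0.837152)^(−1/2) = 2.478.
Rocket A's interval is proper; time dilation gives Δt_B = γΔτ = 2.478 × 152 s = 376.7 s.

376.7 s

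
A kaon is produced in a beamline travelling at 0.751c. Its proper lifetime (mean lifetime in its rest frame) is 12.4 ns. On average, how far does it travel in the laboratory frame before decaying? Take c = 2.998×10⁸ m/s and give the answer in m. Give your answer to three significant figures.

4.23 m

γ = 1/√(1 − β²) = 1/√(1 − 0.564001) = 1/√0.435999 = 1/0.660302 = 1.5145.
Lab-frame lifetime: Δt = γτ = 1.5145 × 12.4 ns = 18.78 ns.
Distance: d = vΔt = 0.751 × 2.998×10⁸ m/s × 1.8780×10^-8 s = 4.23 m.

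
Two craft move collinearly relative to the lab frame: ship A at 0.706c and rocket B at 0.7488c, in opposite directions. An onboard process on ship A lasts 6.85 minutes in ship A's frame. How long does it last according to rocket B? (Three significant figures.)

22.3 minutes

Speed of ship A in rocket B's frame: u = (v_A + v_B)/(1 + v_A v_B/c²) = (0.706 + 0.7488)/(1 + 0.706×0.7488) = 1.4548/1.5286528 = 0.95169; |u| = 0.95169c.
γ for this relative speed: γ = 1/√(1 − 0.905714) = 3.2567.
Ship A's interval is proper; time dilation gives Δt_B = γΔτ = 3.2567 × 6.85 minutes = 22.3 minutes.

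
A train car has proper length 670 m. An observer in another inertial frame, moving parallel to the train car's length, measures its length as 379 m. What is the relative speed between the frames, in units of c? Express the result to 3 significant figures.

Length contraction gives γ = L₀/L = 670/379 = 1.7678.
β = √(1 − 1/γ²) = √0.680012 = 0.825.

0.825c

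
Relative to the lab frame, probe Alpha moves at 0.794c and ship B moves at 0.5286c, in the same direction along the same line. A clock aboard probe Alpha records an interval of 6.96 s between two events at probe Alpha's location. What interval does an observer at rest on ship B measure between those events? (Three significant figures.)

Speed of probe Alpha in ship B's frame: u = (v_A − v_B)/(1 − v_A v_B/c²) = (0.794 − 0.5286)/(1 − 0.794×0.5286) = 0.2654/0.5802916 = 0.45736; |u| = 0.45736c.
At |u| = 0.45736c, γ = (1 − 0.209178)^(−1/2) = 1.1245.
The clock on probe Alpha records proper time, so ship B measures Δt = γΔτ = 1.1245 × 6.96 = 7.83 s.

7.83 s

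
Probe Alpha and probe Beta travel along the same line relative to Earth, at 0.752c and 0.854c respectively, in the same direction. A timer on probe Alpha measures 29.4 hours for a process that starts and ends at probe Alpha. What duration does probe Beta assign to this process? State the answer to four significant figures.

Transform probe Alpha's velocity into probe Beta's frame: (0.752 − 0.854)/(1 − 0.752·0.854) = −0.102/0.357792, so the relative speed is 0.28508c.
γ for this relative speed: γ = 1/√(1 − 0.0812706) = 1.0433.
Probe Alpha's interval is proper; time dilation gives Δt_B = γΔτ = 1.0433 × 29.4 hours = 30.67 hours.

30.67 hours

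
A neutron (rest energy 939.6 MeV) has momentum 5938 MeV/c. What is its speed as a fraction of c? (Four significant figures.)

0.9877c

pc/(mc²) = 5938/939.6 = 6.3197 = βγ = β/√(1−β²).
So β² = x²/(1 + x²) with x = 6.3197: x² = 39.9386, β² = 39.9386/40.9386 = 0.975573, β = 0.9877.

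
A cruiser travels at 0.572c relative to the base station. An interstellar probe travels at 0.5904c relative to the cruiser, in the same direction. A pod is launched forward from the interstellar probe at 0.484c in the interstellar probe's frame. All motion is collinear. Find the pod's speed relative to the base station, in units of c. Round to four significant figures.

Apply u = (u'+v)/(1+u'v) twice. Pod in the cruiser frame: (0.484+0.5904)/(1+0.484·0.5904) = 1.0744/1.2857536 = 0.83562c.
That velocity, transformed to the rest frame of the base station: (0.83562+0.572)/(1+0.83562·0.572) = 1.40762/1.47797464 = 0.9524c.

0.9524c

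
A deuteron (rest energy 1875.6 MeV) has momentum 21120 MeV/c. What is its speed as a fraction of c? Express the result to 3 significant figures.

0.996c

βγ = pc/(mc²) = 21120/1875.6 = 11.26.
Since γ² = 1 + (βγ)² = 127.788, γ = √127.788 = 11.3043, and β = (βγ)/γ = 11.26/11.3043 = 0.996.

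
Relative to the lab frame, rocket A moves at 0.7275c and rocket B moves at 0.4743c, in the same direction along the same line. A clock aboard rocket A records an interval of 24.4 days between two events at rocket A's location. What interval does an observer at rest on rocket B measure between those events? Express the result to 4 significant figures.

26.46 days

The velocity of rocket A relative to rocket B is (0.7275 − 0.4743)c / (1 − 0.7275×0.4743) = 0.3866c; relative speed 0.3866c.
At |u| = 0.3866c, γ = (1 − 0.14946)^(−1/2) = 1.0843.
Rocket A's interval is proper; time dilation gives Δt_B = γΔτ = 1.0843 × 24.4 days = 26.46 days.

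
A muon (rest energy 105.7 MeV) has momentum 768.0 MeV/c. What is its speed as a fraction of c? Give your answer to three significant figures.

pc/(mc²) = 768.0/105.7 = 7.2658 = βγ = β/√(1−β²).
So β² = x²/(1 + x²) with x = 7.2658: x² = 52.7918, β² = 52.7918/53.7918 = 0.98141, β = 0.991.

0.991c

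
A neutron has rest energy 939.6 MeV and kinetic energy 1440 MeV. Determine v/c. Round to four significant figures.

0.9187

K = (γ−1)mc², so γ = 1 + 1440/939.6 = 2.5326.
Then v/c = √(1 − γ⁻²) = √(1 − 0.155907) = √0.844093 = 0.9187.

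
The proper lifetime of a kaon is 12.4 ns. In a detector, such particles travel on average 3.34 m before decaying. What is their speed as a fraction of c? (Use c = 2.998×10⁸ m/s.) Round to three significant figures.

Lab distance = (lab lifetime)·v = γτ·βc, so βγ = d/(cτ) = 3.340/(2.998×10⁸ × 1.240×10^-8) = 0.89845.
With βγ = 0.89845: γ² = 1 + (βγ)² = 1.807212, and β = (βγ)/γ = 0.89845/1.34433 = 0.668.

0.668c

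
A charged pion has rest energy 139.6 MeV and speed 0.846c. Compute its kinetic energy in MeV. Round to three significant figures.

122 MeV

With β = 0.846, γ = 1/√(1 − 0.846²) = 1/√0.284284 = 1.87553.
Kinetic energy: K = (γ − 1)mc² = (1.87553 − 1) × 139.6 MeV = 0.87553 × 139.6 = 122 MeV.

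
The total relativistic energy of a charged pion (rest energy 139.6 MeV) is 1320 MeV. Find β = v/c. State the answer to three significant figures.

0.994

Total energy E = γmc² gives γ = 1320/139.6 = 9.4556.
Hence β = √(1 − 1/γ²) = √(1 − 0.0111846) = √0.9888154 = 0.994.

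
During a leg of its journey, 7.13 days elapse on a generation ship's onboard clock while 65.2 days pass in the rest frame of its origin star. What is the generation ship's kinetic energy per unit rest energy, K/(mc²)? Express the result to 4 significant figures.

8.144

γ = Δt/Δτ = 65.2/7.13 = 9.14446.
K/(mc²) = γ − 1 = 9.14446 − 1 = 8.144.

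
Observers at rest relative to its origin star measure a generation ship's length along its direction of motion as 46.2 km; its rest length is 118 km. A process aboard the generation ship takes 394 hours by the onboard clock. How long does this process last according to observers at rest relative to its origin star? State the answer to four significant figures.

Length contraction gives γ = L₀/L = 118/46.2 = 2.55411.
The same γ dilates the second interval: 2.55411 × 394 hours = 1006 hours.

1006 hours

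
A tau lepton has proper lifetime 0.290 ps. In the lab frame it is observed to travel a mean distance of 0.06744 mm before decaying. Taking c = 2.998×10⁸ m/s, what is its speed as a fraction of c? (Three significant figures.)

0.613c

d = βγcτ ⇒ βγ = d/(cτ) = 6.744×10^-5 m / (8.6942×10^-5 m) = 0.77569.
β = (βγ)/√(1+(βγ)²) = 0.77569/√1.601695 = 0.613.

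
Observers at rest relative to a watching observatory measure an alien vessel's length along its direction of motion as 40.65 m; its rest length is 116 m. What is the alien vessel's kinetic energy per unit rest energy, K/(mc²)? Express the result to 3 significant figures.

Length contraction gives γ = L₀/L = 116/40.65 = 2.85363.
Since K = (γ−1)mc², K/(mc²) = 2.85363 − 1 = 1.85.

1.85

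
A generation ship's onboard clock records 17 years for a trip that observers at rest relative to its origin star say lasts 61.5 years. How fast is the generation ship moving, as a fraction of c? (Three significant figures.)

0.961c

γ = Δt/Δτ = 61.5/17 = 3.6176.
β = √(1 − 1/γ²) = √(1 − 0.0764115) = √0.9235885 = 0.961.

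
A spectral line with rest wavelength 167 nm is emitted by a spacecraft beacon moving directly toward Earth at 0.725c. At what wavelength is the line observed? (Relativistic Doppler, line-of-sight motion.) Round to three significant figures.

Relativistic Doppler for wavelength: λ_obs = λ_src · √((1−β)/(1+β)).
With β = 0.725: factor = √(0.275/1.725) = 0.39927.
λ_obs = 167 × 0.39927 = 66.7 nm.

66.7 nm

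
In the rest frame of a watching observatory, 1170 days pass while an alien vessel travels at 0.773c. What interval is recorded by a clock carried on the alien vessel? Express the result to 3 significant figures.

742 days

γ = 1/√(1 − β²) = 1/√(1 − 0.597529) = 1/√0.402471 = 1/0.634406 = 1.5763.
The alien vessel's clock runs slow as seen from a watching observatory, so Δτ = Δt/γ = 1170/1.5763 = 742 days.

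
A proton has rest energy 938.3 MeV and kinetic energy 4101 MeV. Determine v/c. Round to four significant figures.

γ = 1 + K/(mc²) = 1 + 4101/938.3 = 5.3707.
β = √(1 − 1/γ²) = √(1 − 0.0346688) = √0.9653312 = 0.9825.

0.9825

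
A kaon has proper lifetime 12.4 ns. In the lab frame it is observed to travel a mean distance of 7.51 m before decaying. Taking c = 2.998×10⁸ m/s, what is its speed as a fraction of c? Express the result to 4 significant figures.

Lab distance = (lab lifetime)·v = γτ·βc, so βγ = d/(cτ) = 7.510/(2.998×10⁸ × 1.240×10^-8) = 2.0202.
With βγ = 2.0202: γ² = 1 + (βγ)² = 5.08121, and β = (βγ)/γ = 2.0202/2.25415 = 0.8962.

0.8962c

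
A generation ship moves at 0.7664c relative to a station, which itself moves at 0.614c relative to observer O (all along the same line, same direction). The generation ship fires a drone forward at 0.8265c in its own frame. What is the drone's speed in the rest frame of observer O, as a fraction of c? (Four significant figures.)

0.9940c

Apply u = (u'+v)/(1+u'v) twice. Drone in the station frame: (0.8265+0.7664)/(1+0.8265·0.7664) = 1.5929/1.6334296 = 0.97519c.
That velocity, transformed to the rest frame of observer O: (0.97519+0.614)/(1+0.97519·0.614) = 1.58919/1.59876666 = 0.99401c.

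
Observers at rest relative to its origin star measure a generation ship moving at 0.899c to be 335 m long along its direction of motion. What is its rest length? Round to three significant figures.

γ = 1/√(1 − β²) = 1/√(1 − 0.808201) = 1/√0.191799 = 1/0.437949 = 2.2834.
Proper length: L₀ = γ·L = 2.2834 × 335 = 765 m.

765 m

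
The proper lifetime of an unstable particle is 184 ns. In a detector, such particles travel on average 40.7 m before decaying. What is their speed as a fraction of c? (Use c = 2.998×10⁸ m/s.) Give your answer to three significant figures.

Lab distance = (lab lifetime)·v = γτ·βc, so βγ = d/(cτ) = 40.70/(2.998×10⁸ × 1.840×10^-7) = 0.73781.
With βγ = 0.73781: γ² = 1 + (βγ)² = 1.544364, and β = (βγ)/γ = 0.73781/1.24272 = 0.594.

0.594c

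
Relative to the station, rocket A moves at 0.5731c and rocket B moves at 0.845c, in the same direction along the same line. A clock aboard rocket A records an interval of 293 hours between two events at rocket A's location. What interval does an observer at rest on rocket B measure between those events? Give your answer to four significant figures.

The velocity of rocket A relative to rocket B is (0.5731 − 0.845)c / (1 − 0.5731×0.845) = −0.52721c; relative speed 0.52721c.
γ for this relative speed: γ = 1/√(1 − 0.27795) = 1.1768.
The clock on rocket A records proper time, so rocket B measures Δt = γΔτ = 1.1768 × 293 = 344.8 hours.

344.8 hours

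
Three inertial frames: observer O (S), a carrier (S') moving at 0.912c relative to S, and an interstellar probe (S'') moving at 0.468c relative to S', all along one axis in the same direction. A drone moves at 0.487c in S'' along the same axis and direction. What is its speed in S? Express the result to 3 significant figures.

0.989c

Compose velocities in two stages. Stage 1 (into S'): u₁ = (0.487+0.468)/(1+0.487×0.468) = 0.77774.
Stage 2 (into S): u = (0.77774+0.912)/(1+0.77774×0.912) = 0.98856, so the speed is 0.989c.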